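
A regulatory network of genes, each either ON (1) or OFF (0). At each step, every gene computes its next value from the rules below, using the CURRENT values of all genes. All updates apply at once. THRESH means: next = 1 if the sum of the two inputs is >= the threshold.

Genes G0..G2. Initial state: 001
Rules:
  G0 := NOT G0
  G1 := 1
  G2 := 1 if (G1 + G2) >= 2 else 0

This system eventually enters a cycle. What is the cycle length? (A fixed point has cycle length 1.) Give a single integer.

Answer: 2

Derivation:
Step 0: 001
Step 1: G0=NOT G0=NOT 0=1 G1=1(const) G2=(0+1>=2)=0 -> 110
Step 2: G0=NOT G0=NOT 1=0 G1=1(const) G2=(1+0>=2)=0 -> 010
Step 3: G0=NOT G0=NOT 0=1 G1=1(const) G2=(1+0>=2)=0 -> 110
State from step 3 equals state from step 1 -> cycle length 2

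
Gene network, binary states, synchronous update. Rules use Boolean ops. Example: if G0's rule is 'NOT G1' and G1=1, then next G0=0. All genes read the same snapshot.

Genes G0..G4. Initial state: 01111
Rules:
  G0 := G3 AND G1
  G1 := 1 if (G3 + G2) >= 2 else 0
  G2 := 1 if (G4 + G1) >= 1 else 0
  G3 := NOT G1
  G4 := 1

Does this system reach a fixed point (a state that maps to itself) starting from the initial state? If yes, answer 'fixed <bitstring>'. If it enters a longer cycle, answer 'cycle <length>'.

Answer: cycle 4

Derivation:
Step 0: 01111
Step 1: G0=G3&G1=1&1=1 G1=(1+1>=2)=1 G2=(1+1>=1)=1 G3=NOT G1=NOT 1=0 G4=1(const) -> 11101
Step 2: G0=G3&G1=0&1=0 G1=(0+1>=2)=0 G2=(1+1>=1)=1 G3=NOT G1=NOT 1=0 G4=1(const) -> 00101
Step 3: G0=G3&G1=0&0=0 G1=(0+1>=2)=0 G2=(1+0>=1)=1 G3=NOT G1=NOT 0=1 G4=1(const) -> 00111
Step 4: G0=G3&G1=1&0=0 G1=(1+1>=2)=1 G2=(1+0>=1)=1 G3=NOT G1=NOT 0=1 G4=1(const) -> 01111
Cycle of length 4 starting at step 0 -> no fixed point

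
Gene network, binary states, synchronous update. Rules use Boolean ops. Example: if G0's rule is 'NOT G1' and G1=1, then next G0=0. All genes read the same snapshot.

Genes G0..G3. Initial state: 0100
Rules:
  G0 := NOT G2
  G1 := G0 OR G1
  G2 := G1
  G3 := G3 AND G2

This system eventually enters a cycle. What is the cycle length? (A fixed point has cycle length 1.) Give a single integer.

Answer: 1

Derivation:
Step 0: 0100
Step 1: G0=NOT G2=NOT 0=1 G1=G0|G1=0|1=1 G2=G1=1 G3=G3&G2=0&0=0 -> 1110
Step 2: G0=NOT G2=NOT 1=0 G1=G0|G1=1|1=1 G2=G1=1 G3=G3&G2=0&1=0 -> 0110
Step 3: G0=NOT G2=NOT 1=0 G1=G0|G1=0|1=1 G2=G1=1 G3=G3&G2=0&1=0 -> 0110
State from step 3 equals state from step 2 -> cycle length 1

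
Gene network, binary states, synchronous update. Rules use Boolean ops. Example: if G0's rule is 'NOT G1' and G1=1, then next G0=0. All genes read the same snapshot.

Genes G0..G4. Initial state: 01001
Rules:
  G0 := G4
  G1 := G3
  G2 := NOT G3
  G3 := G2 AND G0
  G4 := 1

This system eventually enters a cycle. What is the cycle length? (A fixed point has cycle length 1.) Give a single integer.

Step 0: 01001
Step 1: G0=G4=1 G1=G3=0 G2=NOT G3=NOT 0=1 G3=G2&G0=0&0=0 G4=1(const) -> 10101
Step 2: G0=G4=1 G1=G3=0 G2=NOT G3=NOT 0=1 G3=G2&G0=1&1=1 G4=1(const) -> 10111
Step 3: G0=G4=1 G1=G3=1 G2=NOT G3=NOT 1=0 G3=G2&G0=1&1=1 G4=1(const) -> 11011
Step 4: G0=G4=1 G1=G3=1 G2=NOT G3=NOT 1=0 G3=G2&G0=0&1=0 G4=1(const) -> 11001
Step 5: G0=G4=1 G1=G3=0 G2=NOT G3=NOT 0=1 G3=G2&G0=0&1=0 G4=1(const) -> 10101
State from step 5 equals state from step 1 -> cycle length 4

Answer: 4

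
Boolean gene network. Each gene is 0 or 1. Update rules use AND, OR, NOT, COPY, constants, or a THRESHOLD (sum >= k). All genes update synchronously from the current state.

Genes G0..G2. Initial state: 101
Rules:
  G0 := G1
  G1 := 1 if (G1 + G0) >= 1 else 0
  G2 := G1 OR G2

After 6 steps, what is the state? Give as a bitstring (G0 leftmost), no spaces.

Step 1: G0=G1=0 G1=(0+1>=1)=1 G2=G1|G2=0|1=1 -> 011
Step 2: G0=G1=1 G1=(1+0>=1)=1 G2=G1|G2=1|1=1 -> 111
Step 3: G0=G1=1 G1=(1+1>=1)=1 G2=G1|G2=1|1=1 -> 111
Step 4: G0=G1=1 G1=(1+1>=1)=1 G2=G1|G2=1|1=1 -> 111
Step 5: G0=G1=1 G1=(1+1>=1)=1 G2=G1|G2=1|1=1 -> 111
Step 6: G0=G1=1 G1=(1+1>=1)=1 G2=G1|G2=1|1=1 -> 111

111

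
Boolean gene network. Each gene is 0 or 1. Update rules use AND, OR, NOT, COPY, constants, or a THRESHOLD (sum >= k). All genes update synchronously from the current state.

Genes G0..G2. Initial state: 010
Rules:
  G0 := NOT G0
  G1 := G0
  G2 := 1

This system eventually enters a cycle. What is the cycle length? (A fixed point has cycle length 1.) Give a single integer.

Answer: 2

Derivation:
Step 0: 010
Step 1: G0=NOT G0=NOT 0=1 G1=G0=0 G2=1(const) -> 101
Step 2: G0=NOT G0=NOT 1=0 G1=G0=1 G2=1(const) -> 011
Step 3: G0=NOT G0=NOT 0=1 G1=G0=0 G2=1(const) -> 101
State from step 3 equals state from step 1 -> cycle length 2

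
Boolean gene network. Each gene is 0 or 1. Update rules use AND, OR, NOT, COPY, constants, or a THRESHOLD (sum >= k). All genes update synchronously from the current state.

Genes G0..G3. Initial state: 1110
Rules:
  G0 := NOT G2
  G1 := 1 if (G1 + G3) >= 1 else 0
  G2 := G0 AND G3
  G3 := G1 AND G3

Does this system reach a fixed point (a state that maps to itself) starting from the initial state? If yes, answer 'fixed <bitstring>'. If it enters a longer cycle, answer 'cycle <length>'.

Step 0: 1110
Step 1: G0=NOT G2=NOT 1=0 G1=(1+0>=1)=1 G2=G0&G3=1&0=0 G3=G1&G3=1&0=0 -> 0100
Step 2: G0=NOT G2=NOT 0=1 G1=(1+0>=1)=1 G2=G0&G3=0&0=0 G3=G1&G3=1&0=0 -> 1100
Step 3: G0=NOT G2=NOT 0=1 G1=(1+0>=1)=1 G2=G0&G3=1&0=0 G3=G1&G3=1&0=0 -> 1100
Fixed point reached at step 2: 1100

Answer: fixed 1100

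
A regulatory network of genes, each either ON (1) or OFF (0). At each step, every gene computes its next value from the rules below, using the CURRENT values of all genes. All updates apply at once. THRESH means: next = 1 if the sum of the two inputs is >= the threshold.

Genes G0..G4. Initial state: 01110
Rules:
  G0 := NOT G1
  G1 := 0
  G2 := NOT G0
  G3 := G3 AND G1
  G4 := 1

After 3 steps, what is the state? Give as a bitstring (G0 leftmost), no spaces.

Step 1: G0=NOT G1=NOT 1=0 G1=0(const) G2=NOT G0=NOT 0=1 G3=G3&G1=1&1=1 G4=1(const) -> 00111
Step 2: G0=NOT G1=NOT 0=1 G1=0(const) G2=NOT G0=NOT 0=1 G3=G3&G1=1&0=0 G4=1(const) -> 10101
Step 3: G0=NOT G1=NOT 0=1 G1=0(const) G2=NOT G0=NOT 1=0 G3=G3&G1=0&0=0 G4=1(const) -> 10001

10001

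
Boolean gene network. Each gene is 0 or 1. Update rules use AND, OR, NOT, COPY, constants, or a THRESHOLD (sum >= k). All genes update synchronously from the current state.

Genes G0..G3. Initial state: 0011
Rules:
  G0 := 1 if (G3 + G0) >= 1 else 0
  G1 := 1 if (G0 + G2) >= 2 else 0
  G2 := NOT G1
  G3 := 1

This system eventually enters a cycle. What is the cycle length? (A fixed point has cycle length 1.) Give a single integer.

Answer: 4

Derivation:
Step 0: 0011
Step 1: G0=(1+0>=1)=1 G1=(0+1>=2)=0 G2=NOT G1=NOT 0=1 G3=1(const) -> 1011
Step 2: G0=(1+1>=1)=1 G1=(1+1>=2)=1 G2=NOT G1=NOT 0=1 G3=1(const) -> 1111
Step 3: G0=(1+1>=1)=1 G1=(1+1>=2)=1 G2=NOT G1=NOT 1=0 G3=1(const) -> 1101
Step 4: G0=(1+1>=1)=1 G1=(1+0>=2)=0 G2=NOT G1=NOT 1=0 G3=1(const) -> 1001
Step 5: G0=(1+1>=1)=1 G1=(1+0>=2)=0 G2=NOT G1=NOT 0=1 G3=1(const) -> 1011
State from step 5 equals state from step 1 -> cycle length 4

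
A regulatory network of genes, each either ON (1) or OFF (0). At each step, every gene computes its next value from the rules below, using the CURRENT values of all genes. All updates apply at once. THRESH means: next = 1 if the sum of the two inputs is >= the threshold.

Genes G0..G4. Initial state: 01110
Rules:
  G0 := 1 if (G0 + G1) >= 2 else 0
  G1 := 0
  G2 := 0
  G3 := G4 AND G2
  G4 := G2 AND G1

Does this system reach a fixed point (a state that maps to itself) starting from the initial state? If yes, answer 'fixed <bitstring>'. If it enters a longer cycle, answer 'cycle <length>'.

Step 0: 01110
Step 1: G0=(0+1>=2)=0 G1=0(const) G2=0(const) G3=G4&G2=0&1=0 G4=G2&G1=1&1=1 -> 00001
Step 2: G0=(0+0>=2)=0 G1=0(const) G2=0(const) G3=G4&G2=1&0=0 G4=G2&G1=0&0=0 -> 00000
Step 3: G0=(0+0>=2)=0 G1=0(const) G2=0(const) G3=G4&G2=0&0=0 G4=G2&G1=0&0=0 -> 00000
Fixed point reached at step 2: 00000

Answer: fixed 00000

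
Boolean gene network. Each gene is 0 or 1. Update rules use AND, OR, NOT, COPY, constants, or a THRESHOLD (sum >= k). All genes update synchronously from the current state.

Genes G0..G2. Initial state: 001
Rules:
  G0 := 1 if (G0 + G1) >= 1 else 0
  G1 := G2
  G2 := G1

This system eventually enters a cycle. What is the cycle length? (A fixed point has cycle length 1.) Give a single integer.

Answer: 2

Derivation:
Step 0: 001
Step 1: G0=(0+0>=1)=0 G1=G2=1 G2=G1=0 -> 010
Step 2: G0=(0+1>=1)=1 G1=G2=0 G2=G1=1 -> 101
Step 3: G0=(1+0>=1)=1 G1=G2=1 G2=G1=0 -> 110
Step 4: G0=(1+1>=1)=1 G1=G2=0 G2=G1=1 -> 101
State from step 4 equals state from step 2 -> cycle length 2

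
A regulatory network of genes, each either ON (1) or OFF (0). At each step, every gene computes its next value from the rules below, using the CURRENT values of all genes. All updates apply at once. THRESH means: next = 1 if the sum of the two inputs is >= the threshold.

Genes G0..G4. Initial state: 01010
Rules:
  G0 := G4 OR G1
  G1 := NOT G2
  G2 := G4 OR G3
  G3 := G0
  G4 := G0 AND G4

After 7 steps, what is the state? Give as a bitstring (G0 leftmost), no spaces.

Step 1: G0=G4|G1=0|1=1 G1=NOT G2=NOT 0=1 G2=G4|G3=0|1=1 G3=G0=0 G4=G0&G4=0&0=0 -> 11100
Step 2: G0=G4|G1=0|1=1 G1=NOT G2=NOT 1=0 G2=G4|G3=0|0=0 G3=G0=1 G4=G0&G4=1&0=0 -> 10010
Step 3: G0=G4|G1=0|0=0 G1=NOT G2=NOT 0=1 G2=G4|G3=0|1=1 G3=G0=1 G4=G0&G4=1&0=0 -> 01110
Step 4: G0=G4|G1=0|1=1 G1=NOT G2=NOT 1=0 G2=G4|G3=0|1=1 G3=G0=0 G4=G0&G4=0&0=0 -> 10100
Step 5: G0=G4|G1=0|0=0 G1=NOT G2=NOT 1=0 G2=G4|G3=0|0=0 G3=G0=1 G4=G0&G4=1&0=0 -> 00010
Step 6: G0=G4|G1=0|0=0 G1=NOT G2=NOT 0=1 G2=G4|G3=0|1=1 G3=G0=0 G4=G0&G4=0&0=0 -> 01100
Step 7: G0=G4|G1=0|1=1 G1=NOT G2=NOT 1=0 G2=G4|G3=0|0=0 G3=G0=0 G4=G0&G4=0&0=0 -> 10000

10000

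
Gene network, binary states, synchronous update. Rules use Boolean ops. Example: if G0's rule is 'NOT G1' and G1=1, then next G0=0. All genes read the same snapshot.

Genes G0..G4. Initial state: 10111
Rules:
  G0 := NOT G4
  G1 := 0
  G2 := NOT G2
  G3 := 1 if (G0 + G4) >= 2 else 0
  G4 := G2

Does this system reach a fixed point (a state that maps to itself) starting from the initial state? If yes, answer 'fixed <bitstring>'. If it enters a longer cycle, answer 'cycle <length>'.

Answer: cycle 2

Derivation:
Step 0: 10111
Step 1: G0=NOT G4=NOT 1=0 G1=0(const) G2=NOT G2=NOT 1=0 G3=(1+1>=2)=1 G4=G2=1 -> 00011
Step 2: G0=NOT G4=NOT 1=0 G1=0(const) G2=NOT G2=NOT 0=1 G3=(0+1>=2)=0 G4=G2=0 -> 00100
Step 3: G0=NOT G4=NOT 0=1 G1=0(const) G2=NOT G2=NOT 1=0 G3=(0+0>=2)=0 G4=G2=1 -> 10001
Step 4: G0=NOT G4=NOT 1=0 G1=0(const) G2=NOT G2=NOT 0=1 G3=(1+1>=2)=1 G4=G2=0 -> 00110
Step 5: G0=NOT G4=NOT 0=1 G1=0(const) G2=NOT G2=NOT 1=0 G3=(0+0>=2)=0 G4=G2=1 -> 10001
Cycle of length 2 starting at step 3 -> no fixed point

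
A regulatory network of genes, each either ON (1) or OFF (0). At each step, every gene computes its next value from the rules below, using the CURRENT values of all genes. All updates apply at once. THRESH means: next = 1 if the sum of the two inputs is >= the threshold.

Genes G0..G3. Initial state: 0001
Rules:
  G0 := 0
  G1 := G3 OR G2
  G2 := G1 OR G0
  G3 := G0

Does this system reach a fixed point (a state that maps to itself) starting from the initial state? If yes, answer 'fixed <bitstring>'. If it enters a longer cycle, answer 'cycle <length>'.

Answer: cycle 2

Derivation:
Step 0: 0001
Step 1: G0=0(const) G1=G3|G2=1|0=1 G2=G1|G0=0|0=0 G3=G0=0 -> 0100
Step 2: G0=0(const) G1=G3|G2=0|0=0 G2=G1|G0=1|0=1 G3=G0=0 -> 0010
Step 3: G0=0(const) G1=G3|G2=0|1=1 G2=G1|G0=0|0=0 G3=G0=0 -> 0100
Cycle of length 2 starting at step 1 -> no fixed point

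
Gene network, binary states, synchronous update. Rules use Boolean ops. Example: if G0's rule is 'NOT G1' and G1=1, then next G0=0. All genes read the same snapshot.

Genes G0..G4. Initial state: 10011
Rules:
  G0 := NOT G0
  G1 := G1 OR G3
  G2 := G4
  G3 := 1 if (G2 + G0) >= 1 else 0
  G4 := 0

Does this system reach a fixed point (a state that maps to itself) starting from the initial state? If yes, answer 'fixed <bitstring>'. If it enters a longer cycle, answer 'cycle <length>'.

Step 0: 10011
Step 1: G0=NOT G0=NOT 1=0 G1=G1|G3=0|1=1 G2=G4=1 G3=(0+1>=1)=1 G4=0(const) -> 01110
Step 2: G0=NOT G0=NOT 0=1 G1=G1|G3=1|1=1 G2=G4=0 G3=(1+0>=1)=1 G4=0(const) -> 11010
Step 3: G0=NOT G0=NOT 1=0 G1=G1|G3=1|1=1 G2=G4=0 G3=(0+1>=1)=1 G4=0(const) -> 01010
Step 4: G0=NOT G0=NOT 0=1 G1=G1|G3=1|1=1 G2=G4=0 G3=(0+0>=1)=0 G4=0(const) -> 11000
Step 5: G0=NOT G0=NOT 1=0 G1=G1|G3=1|0=1 G2=G4=0 G3=(0+1>=1)=1 G4=0(const) -> 01010
Cycle of length 2 starting at step 3 -> no fixed point

Answer: cycle 2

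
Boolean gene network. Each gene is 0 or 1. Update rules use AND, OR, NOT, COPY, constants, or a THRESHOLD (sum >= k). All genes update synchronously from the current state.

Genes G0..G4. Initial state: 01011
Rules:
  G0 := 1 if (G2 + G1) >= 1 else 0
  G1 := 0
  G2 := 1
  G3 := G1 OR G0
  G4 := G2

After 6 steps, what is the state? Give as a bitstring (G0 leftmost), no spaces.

Step 1: G0=(0+1>=1)=1 G1=0(const) G2=1(const) G3=G1|G0=1|0=1 G4=G2=0 -> 10110
Step 2: G0=(1+0>=1)=1 G1=0(const) G2=1(const) G3=G1|G0=0|1=1 G4=G2=1 -> 10111
Step 3: G0=(1+0>=1)=1 G1=0(const) G2=1(const) G3=G1|G0=0|1=1 G4=G2=1 -> 10111
Step 4: G0=(1+0>=1)=1 G1=0(const) G2=1(const) G3=G1|G0=0|1=1 G4=G2=1 -> 10111
Step 5: G0=(1+0>=1)=1 G1=0(const) G2=1(const) G3=G1|G0=0|1=1 G4=G2=1 -> 10111
Step 6: G0=(1+0>=1)=1 G1=0(const) G2=1(const) G3=G1|G0=0|1=1 G4=G2=1 -> 10111

10111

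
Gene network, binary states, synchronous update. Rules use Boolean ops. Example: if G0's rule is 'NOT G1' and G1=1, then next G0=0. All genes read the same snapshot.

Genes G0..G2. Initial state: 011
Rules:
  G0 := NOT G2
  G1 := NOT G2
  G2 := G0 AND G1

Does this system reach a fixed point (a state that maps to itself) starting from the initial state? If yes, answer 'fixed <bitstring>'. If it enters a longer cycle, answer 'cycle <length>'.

Answer: cycle 4

Derivation:
Step 0: 011
Step 1: G0=NOT G2=NOT 1=0 G1=NOT G2=NOT 1=0 G2=G0&G1=0&1=0 -> 000
Step 2: G0=NOT G2=NOT 0=1 G1=NOT G2=NOT 0=1 G2=G0&G1=0&0=0 -> 110
Step 3: G0=NOT G2=NOT 0=1 G1=NOT G2=NOT 0=1 G2=G0&G1=1&1=1 -> 111
Step 4: G0=NOT G2=NOT 1=0 G1=NOT G2=NOT 1=0 G2=G0&G1=1&1=1 -> 001
Step 5: G0=NOT G2=NOT 1=0 G1=NOT G2=NOT 1=0 G2=G0&G1=0&0=0 -> 000
Cycle of length 4 starting at step 1 -> no fixed point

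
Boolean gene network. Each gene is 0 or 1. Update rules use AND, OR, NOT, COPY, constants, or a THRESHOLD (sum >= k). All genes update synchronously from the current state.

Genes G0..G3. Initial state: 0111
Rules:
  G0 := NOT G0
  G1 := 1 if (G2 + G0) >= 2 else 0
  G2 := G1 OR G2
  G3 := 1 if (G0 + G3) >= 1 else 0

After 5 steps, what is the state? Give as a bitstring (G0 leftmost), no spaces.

Step 1: G0=NOT G0=NOT 0=1 G1=(1+0>=2)=0 G2=G1|G2=1|1=1 G3=(0+1>=1)=1 -> 1011
Step 2: G0=NOT G0=NOT 1=0 G1=(1+1>=2)=1 G2=G1|G2=0|1=1 G3=(1+1>=1)=1 -> 0111
Step 3: G0=NOT G0=NOT 0=1 G1=(1+0>=2)=0 G2=G1|G2=1|1=1 G3=(0+1>=1)=1 -> 1011
Step 4: G0=NOT G0=NOT 1=0 G1=(1+1>=2)=1 G2=G1|G2=0|1=1 G3=(1+1>=1)=1 -> 0111
Step 5: G0=NOT G0=NOT 0=1 G1=(1+0>=2)=0 G2=G1|G2=1|1=1 G3=(0+1>=1)=1 -> 1011

1011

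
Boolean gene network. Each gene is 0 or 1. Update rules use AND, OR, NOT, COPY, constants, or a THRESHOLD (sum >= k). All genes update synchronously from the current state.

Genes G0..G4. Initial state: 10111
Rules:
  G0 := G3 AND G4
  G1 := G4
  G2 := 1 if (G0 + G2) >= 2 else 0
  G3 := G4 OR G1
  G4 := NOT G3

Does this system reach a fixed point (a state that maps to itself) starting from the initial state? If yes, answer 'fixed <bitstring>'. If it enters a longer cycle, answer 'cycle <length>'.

Answer: cycle 5

Derivation:
Step 0: 10111
Step 1: G0=G3&G4=1&1=1 G1=G4=1 G2=(1+1>=2)=1 G3=G4|G1=1|0=1 G4=NOT G3=NOT 1=0 -> 11110
Step 2: G0=G3&G4=1&0=0 G1=G4=0 G2=(1+1>=2)=1 G3=G4|G1=0|1=1 G4=NOT G3=NOT 1=0 -> 00110
Step 3: G0=G3&G4=1&0=0 G1=G4=0 G2=(0+1>=2)=0 G3=G4|G1=0|0=0 G4=NOT G3=NOT 1=0 -> 00000
Step 4: G0=G3&G4=0&0=0 G1=G4=0 G2=(0+0>=2)=0 G3=G4|G1=0|0=0 G4=NOT G3=NOT 0=1 -> 00001
Step 5: G0=G3&G4=0&1=0 G1=G4=1 G2=(0+0>=2)=0 G3=G4|G1=1|0=1 G4=NOT G3=NOT 0=1 -> 01011
Step 6: G0=G3&G4=1&1=1 G1=G4=1 G2=(0+0>=2)=0 G3=G4|G1=1|1=1 G4=NOT G3=NOT 1=0 -> 11010
Step 7: G0=G3&G4=1&0=0 G1=G4=0 G2=(1+0>=2)=0 G3=G4|G1=0|1=1 G4=NOT G3=NOT 1=0 -> 00010
Step 8: G0=G3&G4=1&0=0 G1=G4=0 G2=(0+0>=2)=0 G3=G4|G1=0|0=0 G4=NOT G3=NOT 1=0 -> 00000
Cycle of length 5 starting at step 3 -> no fixed point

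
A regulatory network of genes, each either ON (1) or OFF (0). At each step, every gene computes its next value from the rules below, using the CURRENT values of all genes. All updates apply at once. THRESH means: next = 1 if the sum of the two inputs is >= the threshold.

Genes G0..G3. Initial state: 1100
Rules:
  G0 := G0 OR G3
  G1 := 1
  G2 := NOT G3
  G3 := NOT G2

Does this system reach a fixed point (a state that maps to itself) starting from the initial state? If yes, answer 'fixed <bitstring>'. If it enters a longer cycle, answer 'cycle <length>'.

Answer: cycle 2

Derivation:
Step 0: 1100
Step 1: G0=G0|G3=1|0=1 G1=1(const) G2=NOT G3=NOT 0=1 G3=NOT G2=NOT 0=1 -> 1111
Step 2: G0=G0|G3=1|1=1 G1=1(const) G2=NOT G3=NOT 1=0 G3=NOT G2=NOT 1=0 -> 1100
Cycle of length 2 starting at step 0 -> no fixed point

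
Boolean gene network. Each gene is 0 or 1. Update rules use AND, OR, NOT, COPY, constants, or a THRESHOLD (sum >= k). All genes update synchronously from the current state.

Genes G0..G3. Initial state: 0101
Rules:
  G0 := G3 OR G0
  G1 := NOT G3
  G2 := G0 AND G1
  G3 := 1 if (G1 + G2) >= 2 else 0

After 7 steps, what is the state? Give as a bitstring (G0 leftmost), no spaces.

Step 1: G0=G3|G0=1|0=1 G1=NOT G3=NOT 1=0 G2=G0&G1=0&1=0 G3=(1+0>=2)=0 -> 1000
Step 2: G0=G3|G0=0|1=1 G1=NOT G3=NOT 0=1 G2=G0&G1=1&0=0 G3=(0+0>=2)=0 -> 1100
Step 3: G0=G3|G0=0|1=1 G1=NOT G3=NOT 0=1 G2=G0&G1=1&1=1 G3=(1+0>=2)=0 -> 1110
Step 4: G0=G3|G0=0|1=1 G1=NOT G3=NOT 0=1 G2=G0&G1=1&1=1 G3=(1+1>=2)=1 -> 1111
Step 5: G0=G3|G0=1|1=1 G1=NOT G3=NOT 1=0 G2=G0&G1=1&1=1 G3=(1+1>=2)=1 -> 1011
Step 6: G0=G3|G0=1|1=1 G1=NOT G3=NOT 1=0 G2=G0&G1=1&0=0 G3=(0+1>=2)=0 -> 1000
Step 7: G0=G3|G0=0|1=1 G1=NOT G3=NOT 0=1 G2=G0&G1=1&0=0 G3=(0+0>=2)=0 -> 1100

1100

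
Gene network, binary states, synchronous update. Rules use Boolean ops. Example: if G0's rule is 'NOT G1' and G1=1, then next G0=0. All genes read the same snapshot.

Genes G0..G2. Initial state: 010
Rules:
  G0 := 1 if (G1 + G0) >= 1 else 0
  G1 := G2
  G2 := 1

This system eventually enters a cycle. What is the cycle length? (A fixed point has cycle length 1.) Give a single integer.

Step 0: 010
Step 1: G0=(1+0>=1)=1 G1=G2=0 G2=1(const) -> 101
Step 2: G0=(0+1>=1)=1 G1=G2=1 G2=1(const) -> 111
Step 3: G0=(1+1>=1)=1 G1=G2=1 G2=1(const) -> 111
State from step 3 equals state from step 2 -> cycle length 1

Answer: 1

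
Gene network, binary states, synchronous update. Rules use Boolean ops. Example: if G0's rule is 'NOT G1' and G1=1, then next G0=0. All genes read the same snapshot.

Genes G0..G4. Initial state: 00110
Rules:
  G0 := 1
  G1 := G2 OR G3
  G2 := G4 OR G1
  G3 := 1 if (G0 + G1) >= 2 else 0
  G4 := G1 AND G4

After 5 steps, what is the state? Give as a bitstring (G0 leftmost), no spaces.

Step 1: G0=1(const) G1=G2|G3=1|1=1 G2=G4|G1=0|0=0 G3=(0+0>=2)=0 G4=G1&G4=0&0=0 -> 11000
Step 2: G0=1(const) G1=G2|G3=0|0=0 G2=G4|G1=0|1=1 G3=(1+1>=2)=1 G4=G1&G4=1&0=0 -> 10110
Step 3: G0=1(const) G1=G2|G3=1|1=1 G2=G4|G1=0|0=0 G3=(1+0>=2)=0 G4=G1&G4=0&0=0 -> 11000
Step 4: G0=1(const) G1=G2|G3=0|0=0 G2=G4|G1=0|1=1 G3=(1+1>=2)=1 G4=G1&G4=1&0=0 -> 10110
Step 5: G0=1(const) G1=G2|G3=1|1=1 G2=G4|G1=0|0=0 G3=(1+0>=2)=0 G4=G1&G4=0&0=0 -> 11000

11000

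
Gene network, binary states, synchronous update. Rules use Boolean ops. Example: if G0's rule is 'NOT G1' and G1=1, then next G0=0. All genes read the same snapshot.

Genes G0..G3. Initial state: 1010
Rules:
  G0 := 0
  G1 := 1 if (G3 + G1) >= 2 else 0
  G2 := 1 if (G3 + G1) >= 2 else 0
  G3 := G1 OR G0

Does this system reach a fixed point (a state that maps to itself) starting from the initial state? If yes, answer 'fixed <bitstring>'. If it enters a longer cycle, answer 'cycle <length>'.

Answer: fixed 0000

Derivation:
Step 0: 1010
Step 1: G0=0(const) G1=(0+0>=2)=0 G2=(0+0>=2)=0 G3=G1|G0=0|1=1 -> 0001
Step 2: G0=0(const) G1=(1+0>=2)=0 G2=(1+0>=2)=0 G3=G1|G0=0|0=0 -> 0000
Step 3: G0=0(const) G1=(0+0>=2)=0 G2=(0+0>=2)=0 G3=G1|G0=0|0=0 -> 0000
Fixed point reached at step 2: 0000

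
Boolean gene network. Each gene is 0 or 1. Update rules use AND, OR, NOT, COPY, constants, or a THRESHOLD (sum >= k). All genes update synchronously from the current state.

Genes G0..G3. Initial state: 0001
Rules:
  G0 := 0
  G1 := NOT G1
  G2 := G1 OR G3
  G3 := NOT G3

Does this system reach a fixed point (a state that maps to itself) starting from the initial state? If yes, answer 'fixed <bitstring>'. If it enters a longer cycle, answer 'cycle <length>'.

Answer: cycle 2

Derivation:
Step 0: 0001
Step 1: G0=0(const) G1=NOT G1=NOT 0=1 G2=G1|G3=0|1=1 G3=NOT G3=NOT 1=0 -> 0110
Step 2: G0=0(const) G1=NOT G1=NOT 1=0 G2=G1|G3=1|0=1 G3=NOT G3=NOT 0=1 -> 0011
Step 3: G0=0(const) G1=NOT G1=NOT 0=1 G2=G1|G3=0|1=1 G3=NOT G3=NOT 1=0 -> 0110
Cycle of length 2 starting at step 1 -> no fixed point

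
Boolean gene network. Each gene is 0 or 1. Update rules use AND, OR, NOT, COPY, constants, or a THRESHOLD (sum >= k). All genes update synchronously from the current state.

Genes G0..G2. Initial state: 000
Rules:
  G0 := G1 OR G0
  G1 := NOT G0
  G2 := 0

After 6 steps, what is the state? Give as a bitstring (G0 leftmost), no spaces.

Step 1: G0=G1|G0=0|0=0 G1=NOT G0=NOT 0=1 G2=0(const) -> 010
Step 2: G0=G1|G0=1|0=1 G1=NOT G0=NOT 0=1 G2=0(const) -> 110
Step 3: G0=G1|G0=1|1=1 G1=NOT G0=NOT 1=0 G2=0(const) -> 100
Step 4: G0=G1|G0=0|1=1 G1=NOT G0=NOT 1=0 G2=0(const) -> 100
Step 5: G0=G1|G0=0|1=1 G1=NOT G0=NOT 1=0 G2=0(const) -> 100
Step 6: G0=G1|G0=0|1=1 G1=NOT G0=NOT 1=0 G2=0(const) -> 100

100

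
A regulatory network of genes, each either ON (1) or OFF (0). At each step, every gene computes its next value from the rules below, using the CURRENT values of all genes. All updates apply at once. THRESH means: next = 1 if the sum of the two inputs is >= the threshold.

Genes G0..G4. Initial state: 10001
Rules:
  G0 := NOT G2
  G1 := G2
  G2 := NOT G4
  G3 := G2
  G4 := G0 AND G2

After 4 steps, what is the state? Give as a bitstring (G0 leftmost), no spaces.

Step 1: G0=NOT G2=NOT 0=1 G1=G2=0 G2=NOT G4=NOT 1=0 G3=G2=0 G4=G0&G2=1&0=0 -> 10000
Step 2: G0=NOT G2=NOT 0=1 G1=G2=0 G2=NOT G4=NOT 0=1 G3=G2=0 G4=G0&G2=1&0=0 -> 10100
Step 3: G0=NOT G2=NOT 1=0 G1=G2=1 G2=NOT G4=NOT 0=1 G3=G2=1 G4=G0&G2=1&1=1 -> 01111
Step 4: G0=NOT G2=NOT 1=0 G1=G2=1 G2=NOT G4=NOT 1=0 G3=G2=1 G4=G0&G2=0&1=0 -> 01010

01010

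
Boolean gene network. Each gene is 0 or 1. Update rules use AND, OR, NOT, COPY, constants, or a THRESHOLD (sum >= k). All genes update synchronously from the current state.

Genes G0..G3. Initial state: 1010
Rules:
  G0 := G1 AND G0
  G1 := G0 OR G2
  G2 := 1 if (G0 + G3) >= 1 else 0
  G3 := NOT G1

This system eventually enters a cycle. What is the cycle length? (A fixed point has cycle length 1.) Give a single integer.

Answer: 6

Derivation:
Step 0: 1010
Step 1: G0=G1&G0=0&1=0 G1=G0|G2=1|1=1 G2=(1+0>=1)=1 G3=NOT G1=NOT 0=1 -> 0111
Step 2: G0=G1&G0=1&0=0 G1=G0|G2=0|1=1 G2=(0+1>=1)=1 G3=NOT G1=NOT 1=0 -> 0110
Step 3: G0=G1&G0=1&0=0 G1=G0|G2=0|1=1 G2=(0+0>=1)=0 G3=NOT G1=NOT 1=0 -> 0100
Step 4: G0=G1&G0=1&0=0 G1=G0|G2=0|0=0 G2=(0+0>=1)=0 G3=NOT G1=NOT 1=0 -> 0000
Step 5: G0=G1&G0=0&0=0 G1=G0|G2=0|0=0 G2=(0+0>=1)=0 G3=NOT G1=NOT 0=1 -> 0001
Step 6: G0=G1&G0=0&0=0 G1=G0|G2=0|0=0 G2=(0+1>=1)=1 G3=NOT G1=NOT 0=1 -> 0011
Step 7: G0=G1&G0=0&0=0 G1=G0|G2=0|1=1 G2=(0+1>=1)=1 G3=NOT G1=NOT 0=1 -> 0111
State from step 7 equals state from step 1 -> cycle length 6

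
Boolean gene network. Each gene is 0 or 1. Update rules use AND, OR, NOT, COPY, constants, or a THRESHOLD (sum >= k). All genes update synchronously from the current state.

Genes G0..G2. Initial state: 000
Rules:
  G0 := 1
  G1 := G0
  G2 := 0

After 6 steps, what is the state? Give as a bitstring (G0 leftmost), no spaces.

Step 1: G0=1(const) G1=G0=0 G2=0(const) -> 100
Step 2: G0=1(const) G1=G0=1 G2=0(const) -> 110
Step 3: G0=1(const) G1=G0=1 G2=0(const) -> 110
Step 4: G0=1(const) G1=G0=1 G2=0(const) -> 110
Step 5: G0=1(const) G1=G0=1 G2=0(const) -> 110
Step 6: G0=1(const) G1=G0=1 G2=0(const) -> 110

110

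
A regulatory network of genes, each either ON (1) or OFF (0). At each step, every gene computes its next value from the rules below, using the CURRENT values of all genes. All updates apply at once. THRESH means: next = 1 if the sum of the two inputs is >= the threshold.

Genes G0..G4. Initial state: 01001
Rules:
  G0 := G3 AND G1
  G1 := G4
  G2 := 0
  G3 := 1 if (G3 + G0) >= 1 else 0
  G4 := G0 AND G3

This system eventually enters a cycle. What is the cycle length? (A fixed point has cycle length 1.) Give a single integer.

Answer: 1

Derivation:
Step 0: 01001
Step 1: G0=G3&G1=0&1=0 G1=G4=1 G2=0(const) G3=(0+0>=1)=0 G4=G0&G3=0&0=0 -> 01000
Step 2: G0=G3&G1=0&1=0 G1=G4=0 G2=0(const) G3=(0+0>=1)=0 G4=G0&G3=0&0=0 -> 00000
Step 3: G0=G3&G1=0&0=0 G1=G4=0 G2=0(const) G3=(0+0>=1)=0 G4=G0&G3=0&0=0 -> 00000
State from step 3 equals state from step 2 -> cycle length 1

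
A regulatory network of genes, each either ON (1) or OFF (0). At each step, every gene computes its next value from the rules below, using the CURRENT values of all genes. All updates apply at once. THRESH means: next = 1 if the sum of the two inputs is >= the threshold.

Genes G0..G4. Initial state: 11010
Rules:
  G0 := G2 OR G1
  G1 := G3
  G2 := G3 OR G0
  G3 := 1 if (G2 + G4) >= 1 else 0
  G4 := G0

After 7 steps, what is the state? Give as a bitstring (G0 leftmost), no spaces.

Step 1: G0=G2|G1=0|1=1 G1=G3=1 G2=G3|G0=1|1=1 G3=(0+0>=1)=0 G4=G0=1 -> 11101
Step 2: G0=G2|G1=1|1=1 G1=G3=0 G2=G3|G0=0|1=1 G3=(1+1>=1)=1 G4=G0=1 -> 10111
Step 3: G0=G2|G1=1|0=1 G1=G3=1 G2=G3|G0=1|1=1 G3=(1+1>=1)=1 G4=G0=1 -> 11111
Step 4: G0=G2|G1=1|1=1 G1=G3=1 G2=G3|G0=1|1=1 G3=(1+1>=1)=1 G4=G0=1 -> 11111
Step 5: G0=G2|G1=1|1=1 G1=G3=1 G2=G3|G0=1|1=1 G3=(1+1>=1)=1 G4=G0=1 -> 11111
Step 6: G0=G2|G1=1|1=1 G1=G3=1 G2=G3|G0=1|1=1 G3=(1+1>=1)=1 G4=G0=1 -> 11111
Step 7: G0=G2|G1=1|1=1 G1=G3=1 G2=G3|G0=1|1=1 G3=(1+1>=1)=1 G4=G0=1 -> 11111

11111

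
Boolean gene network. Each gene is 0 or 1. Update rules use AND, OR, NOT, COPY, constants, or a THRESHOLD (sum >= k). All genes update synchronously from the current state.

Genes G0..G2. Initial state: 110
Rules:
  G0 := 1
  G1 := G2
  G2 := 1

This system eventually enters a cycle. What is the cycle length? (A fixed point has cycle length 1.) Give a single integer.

Answer: 1

Derivation:
Step 0: 110
Step 1: G0=1(const) G1=G2=0 G2=1(const) -> 101
Step 2: G0=1(const) G1=G2=1 G2=1(const) -> 111
Step 3: G0=1(const) G1=G2=1 G2=1(const) -> 111
State from step 3 equals state from step 2 -> cycle length 1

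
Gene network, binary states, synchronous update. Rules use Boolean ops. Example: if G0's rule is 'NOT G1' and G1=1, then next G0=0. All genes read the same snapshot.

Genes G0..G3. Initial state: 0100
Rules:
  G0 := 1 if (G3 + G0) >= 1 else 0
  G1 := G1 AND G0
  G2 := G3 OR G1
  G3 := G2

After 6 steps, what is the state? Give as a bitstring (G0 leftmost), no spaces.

Step 1: G0=(0+0>=1)=0 G1=G1&G0=1&0=0 G2=G3|G1=0|1=1 G3=G2=0 -> 0010
Step 2: G0=(0+0>=1)=0 G1=G1&G0=0&0=0 G2=G3|G1=0|0=0 G3=G2=1 -> 0001
Step 3: G0=(1+0>=1)=1 G1=G1&G0=0&0=0 G2=G3|G1=1|0=1 G3=G2=0 -> 1010
Step 4: G0=(0+1>=1)=1 G1=G1&G0=0&1=0 G2=G3|G1=0|0=0 G3=G2=1 -> 1001
Step 5: G0=(1+1>=1)=1 G1=G1&G0=0&1=0 G2=G3|G1=1|0=1 G3=G2=0 -> 1010
Step 6: G0=(0+1>=1)=1 G1=G1&G0=0&1=0 G2=G3|G1=0|0=0 G3=G2=1 -> 1001

1001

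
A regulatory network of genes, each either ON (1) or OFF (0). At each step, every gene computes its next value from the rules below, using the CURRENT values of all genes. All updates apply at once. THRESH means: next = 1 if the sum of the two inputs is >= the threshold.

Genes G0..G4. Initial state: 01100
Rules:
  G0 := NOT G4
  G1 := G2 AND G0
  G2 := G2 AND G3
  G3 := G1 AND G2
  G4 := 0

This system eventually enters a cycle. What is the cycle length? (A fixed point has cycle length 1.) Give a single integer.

Step 0: 01100
Step 1: G0=NOT G4=NOT 0=1 G1=G2&G0=1&0=0 G2=G2&G3=1&0=0 G3=G1&G2=1&1=1 G4=0(const) -> 10010
Step 2: G0=NOT G4=NOT 0=1 G1=G2&G0=0&1=0 G2=G2&G3=0&1=0 G3=G1&G2=0&0=0 G4=0(const) -> 10000
Step 3: G0=NOT G4=NOT 0=1 G1=G2&G0=0&1=0 G2=G2&G3=0&0=0 G3=G1&G2=0&0=0 G4=0(const) -> 10000
State from step 3 equals state from step 2 -> cycle length 1

Answer: 1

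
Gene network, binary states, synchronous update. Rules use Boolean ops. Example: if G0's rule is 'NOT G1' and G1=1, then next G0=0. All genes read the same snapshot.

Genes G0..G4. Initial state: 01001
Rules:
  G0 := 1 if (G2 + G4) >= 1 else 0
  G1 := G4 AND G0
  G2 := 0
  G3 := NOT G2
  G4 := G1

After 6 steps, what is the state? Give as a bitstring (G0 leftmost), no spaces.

Step 1: G0=(0+1>=1)=1 G1=G4&G0=1&0=0 G2=0(const) G3=NOT G2=NOT 0=1 G4=G1=1 -> 10011
Step 2: G0=(0+1>=1)=1 G1=G4&G0=1&1=1 G2=0(const) G3=NOT G2=NOT 0=1 G4=G1=0 -> 11010
Step 3: G0=(0+0>=1)=0 G1=G4&G0=0&1=0 G2=0(const) G3=NOT G2=NOT 0=1 G4=G1=1 -> 00011
Step 4: G0=(0+1>=1)=1 G1=G4&G0=1&0=0 G2=0(const) G3=NOT G2=NOT 0=1 G4=G1=0 -> 10010
Step 5: G0=(0+0>=1)=0 G1=G4&G0=0&1=0 G2=0(const) G3=NOT G2=NOT 0=1 G4=G1=0 -> 00010
Step 6: G0=(0+0>=1)=0 G1=G4&G0=0&0=0 G2=0(const) G3=NOT G2=NOT 0=1 G4=G1=0 -> 00010

00010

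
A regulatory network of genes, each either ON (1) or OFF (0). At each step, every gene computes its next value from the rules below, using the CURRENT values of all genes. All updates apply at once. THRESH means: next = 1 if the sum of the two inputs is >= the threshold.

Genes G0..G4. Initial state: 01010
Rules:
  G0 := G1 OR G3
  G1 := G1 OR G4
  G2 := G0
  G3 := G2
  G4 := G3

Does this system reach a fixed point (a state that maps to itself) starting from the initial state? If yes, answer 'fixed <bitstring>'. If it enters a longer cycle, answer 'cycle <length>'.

Step 0: 01010
Step 1: G0=G1|G3=1|1=1 G1=G1|G4=1|0=1 G2=G0=0 G3=G2=0 G4=G3=1 -> 11001
Step 2: G0=G1|G3=1|0=1 G1=G1|G4=1|1=1 G2=G0=1 G3=G2=0 G4=G3=0 -> 11100
Step 3: G0=G1|G3=1|0=1 G1=G1|G4=1|0=1 G2=G0=1 G3=G2=1 G4=G3=0 -> 11110
Step 4: G0=G1|G3=1|1=1 G1=G1|G4=1|0=1 G2=G0=1 G3=G2=1 G4=G3=1 -> 11111
Step 5: G0=G1|G3=1|1=1 G1=G1|G4=1|1=1 G2=G0=1 G3=G2=1 G4=G3=1 -> 11111
Fixed point reached at step 4: 11111

Answer: fixed 11111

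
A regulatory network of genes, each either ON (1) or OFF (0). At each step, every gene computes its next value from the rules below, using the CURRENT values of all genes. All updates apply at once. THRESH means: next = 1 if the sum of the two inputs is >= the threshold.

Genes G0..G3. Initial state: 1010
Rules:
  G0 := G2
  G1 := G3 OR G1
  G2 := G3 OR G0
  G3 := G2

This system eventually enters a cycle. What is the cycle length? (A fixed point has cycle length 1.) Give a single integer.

Step 0: 1010
Step 1: G0=G2=1 G1=G3|G1=0|0=0 G2=G3|G0=0|1=1 G3=G2=1 -> 1011
Step 2: G0=G2=1 G1=G3|G1=1|0=1 G2=G3|G0=1|1=1 G3=G2=1 -> 1111
Step 3: G0=G2=1 G1=G3|G1=1|1=1 G2=G3|G0=1|1=1 G3=G2=1 -> 1111
State from step 3 equals state from step 2 -> cycle length 1

Answer: 1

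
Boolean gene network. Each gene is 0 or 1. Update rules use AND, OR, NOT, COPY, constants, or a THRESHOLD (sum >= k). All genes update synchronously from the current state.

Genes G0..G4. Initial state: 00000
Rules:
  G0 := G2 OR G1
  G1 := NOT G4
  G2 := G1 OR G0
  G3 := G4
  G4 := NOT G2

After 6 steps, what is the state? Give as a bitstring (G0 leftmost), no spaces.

Step 1: G0=G2|G1=0|0=0 G1=NOT G4=NOT 0=1 G2=G1|G0=0|0=0 G3=G4=0 G4=NOT G2=NOT 0=1 -> 01001
Step 2: G0=G2|G1=0|1=1 G1=NOT G4=NOT 1=0 G2=G1|G0=1|0=1 G3=G4=1 G4=NOT G2=NOT 0=1 -> 10111
Step 3: G0=G2|G1=1|0=1 G1=NOT G4=NOT 1=0 G2=G1|G0=0|1=1 G3=G4=1 G4=NOT G2=NOT 1=0 -> 10110
Step 4: G0=G2|G1=1|0=1 G1=NOT G4=NOT 0=1 G2=G1|G0=0|1=1 G3=G4=0 G4=NOT G2=NOT 1=0 -> 11100
Step 5: G0=G2|G1=1|1=1 G1=NOT G4=NOT 0=1 G2=G1|G0=1|1=1 G3=G4=0 G4=NOT G2=NOT 1=0 -> 11100
Step 6: G0=G2|G1=1|1=1 G1=NOT G4=NOT 0=1 G2=G1|G0=1|1=1 G3=G4=0 G4=NOT G2=NOT 1=0 -> 11100

11100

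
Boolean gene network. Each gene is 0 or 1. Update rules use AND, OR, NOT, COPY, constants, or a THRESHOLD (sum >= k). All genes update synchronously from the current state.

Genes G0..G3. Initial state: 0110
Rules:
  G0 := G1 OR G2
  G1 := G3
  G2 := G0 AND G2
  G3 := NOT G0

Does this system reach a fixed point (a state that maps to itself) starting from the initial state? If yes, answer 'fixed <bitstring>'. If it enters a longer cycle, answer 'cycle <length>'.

Step 0: 0110
Step 1: G0=G1|G2=1|1=1 G1=G3=0 G2=G0&G2=0&1=0 G3=NOT G0=NOT 0=1 -> 1001
Step 2: G0=G1|G2=0|0=0 G1=G3=1 G2=G0&G2=1&0=0 G3=NOT G0=NOT 1=0 -> 0100
Step 3: G0=G1|G2=1|0=1 G1=G3=0 G2=G0&G2=0&0=0 G3=NOT G0=NOT 0=1 -> 1001
Cycle of length 2 starting at step 1 -> no fixed point

Answer: cycle 2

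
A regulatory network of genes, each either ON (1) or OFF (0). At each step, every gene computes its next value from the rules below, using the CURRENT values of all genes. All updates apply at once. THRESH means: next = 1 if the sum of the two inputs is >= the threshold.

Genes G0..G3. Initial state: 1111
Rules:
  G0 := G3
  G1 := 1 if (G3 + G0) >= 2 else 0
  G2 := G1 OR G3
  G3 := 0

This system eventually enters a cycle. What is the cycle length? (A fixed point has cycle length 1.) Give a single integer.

Answer: 1

Derivation:
Step 0: 1111
Step 1: G0=G3=1 G1=(1+1>=2)=1 G2=G1|G3=1|1=1 G3=0(const) -> 1110
Step 2: G0=G3=0 G1=(0+1>=2)=0 G2=G1|G3=1|0=1 G3=0(const) -> 0010
Step 3: G0=G3=0 G1=(0+0>=2)=0 G2=G1|G3=0|0=0 G3=0(const) -> 0000
Step 4: G0=G3=0 G1=(0+0>=2)=0 G2=G1|G3=0|0=0 G3=0(const) -> 0000
State from step 4 equals state from step 3 -> cycle length 1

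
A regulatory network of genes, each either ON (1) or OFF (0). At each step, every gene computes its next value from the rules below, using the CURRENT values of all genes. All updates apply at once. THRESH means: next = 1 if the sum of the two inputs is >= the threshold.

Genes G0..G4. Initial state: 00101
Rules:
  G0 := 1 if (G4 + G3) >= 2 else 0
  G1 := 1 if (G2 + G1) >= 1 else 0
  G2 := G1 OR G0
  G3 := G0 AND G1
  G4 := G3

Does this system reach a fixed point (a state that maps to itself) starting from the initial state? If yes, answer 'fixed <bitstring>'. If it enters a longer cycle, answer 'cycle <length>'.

Step 0: 00101
Step 1: G0=(1+0>=2)=0 G1=(1+0>=1)=1 G2=G1|G0=0|0=0 G3=G0&G1=0&0=0 G4=G3=0 -> 01000
Step 2: G0=(0+0>=2)=0 G1=(0+1>=1)=1 G2=G1|G0=1|0=1 G3=G0&G1=0&1=0 G4=G3=0 -> 01100
Step 3: G0=(0+0>=2)=0 G1=(1+1>=1)=1 G2=G1|G0=1|0=1 G3=G0&G1=0&1=0 G4=G3=0 -> 01100
Fixed point reached at step 2: 01100

Answer: fixed 01100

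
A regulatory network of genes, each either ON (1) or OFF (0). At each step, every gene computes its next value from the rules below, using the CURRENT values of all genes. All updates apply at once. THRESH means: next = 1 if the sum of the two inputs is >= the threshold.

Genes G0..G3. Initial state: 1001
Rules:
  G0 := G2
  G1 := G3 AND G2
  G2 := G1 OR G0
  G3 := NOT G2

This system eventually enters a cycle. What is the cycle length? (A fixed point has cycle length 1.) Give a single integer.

Answer: 2

Derivation:
Step 0: 1001
Step 1: G0=G2=0 G1=G3&G2=1&0=0 G2=G1|G0=0|1=1 G3=NOT G2=NOT 0=1 -> 0011
Step 2: G0=G2=1 G1=G3&G2=1&1=1 G2=G1|G0=0|0=0 G3=NOT G2=NOT 1=0 -> 1100
Step 3: G0=G2=0 G1=G3&G2=0&0=0 G2=G1|G0=1|1=1 G3=NOT G2=NOT 0=1 -> 0011
State from step 3 equals state from step 1 -> cycle length 2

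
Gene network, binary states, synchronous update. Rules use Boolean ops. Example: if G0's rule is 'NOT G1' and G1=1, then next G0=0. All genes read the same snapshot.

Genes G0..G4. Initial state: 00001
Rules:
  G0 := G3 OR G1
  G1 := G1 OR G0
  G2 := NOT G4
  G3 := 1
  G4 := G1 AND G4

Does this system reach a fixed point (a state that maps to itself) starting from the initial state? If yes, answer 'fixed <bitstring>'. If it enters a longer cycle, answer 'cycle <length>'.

Answer: fixed 11110

Derivation:
Step 0: 00001
Step 1: G0=G3|G1=0|0=0 G1=G1|G0=0|0=0 G2=NOT G4=NOT 1=0 G3=1(const) G4=G1&G4=0&1=0 -> 00010
Step 2: G0=G3|G1=1|0=1 G1=G1|G0=0|0=0 G2=NOT G4=NOT 0=1 G3=1(const) G4=G1&G4=0&0=0 -> 10110
Step 3: G0=G3|G1=1|0=1 G1=G1|G0=0|1=1 G2=NOT G4=NOT 0=1 G3=1(const) G4=G1&G4=0&0=0 -> 11110
Step 4: G0=G3|G1=1|1=1 G1=G1|G0=1|1=1 G2=NOT G4=NOT 0=1 G3=1(const) G4=G1&G4=1&0=0 -> 11110
Fixed point reached at step 3: 11110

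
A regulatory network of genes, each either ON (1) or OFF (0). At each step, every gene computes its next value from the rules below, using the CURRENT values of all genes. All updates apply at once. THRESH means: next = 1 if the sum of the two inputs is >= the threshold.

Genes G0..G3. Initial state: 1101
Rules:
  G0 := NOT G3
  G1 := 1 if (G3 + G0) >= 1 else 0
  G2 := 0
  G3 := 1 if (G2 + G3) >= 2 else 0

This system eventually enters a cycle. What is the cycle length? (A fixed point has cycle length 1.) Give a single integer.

Step 0: 1101
Step 1: G0=NOT G3=NOT 1=0 G1=(1+1>=1)=1 G2=0(const) G3=(0+1>=2)=0 -> 0100
Step 2: G0=NOT G3=NOT 0=1 G1=(0+0>=1)=0 G2=0(const) G3=(0+0>=2)=0 -> 1000
Step 3: G0=NOT G3=NOT 0=1 G1=(0+1>=1)=1 G2=0(const) G3=(0+0>=2)=0 -> 1100
Step 4: G0=NOT G3=NOT 0=1 G1=(0+1>=1)=1 G2=0(const) G3=(0+0>=2)=0 -> 1100
State from step 4 equals state from step 3 -> cycle length 1

Answer: 1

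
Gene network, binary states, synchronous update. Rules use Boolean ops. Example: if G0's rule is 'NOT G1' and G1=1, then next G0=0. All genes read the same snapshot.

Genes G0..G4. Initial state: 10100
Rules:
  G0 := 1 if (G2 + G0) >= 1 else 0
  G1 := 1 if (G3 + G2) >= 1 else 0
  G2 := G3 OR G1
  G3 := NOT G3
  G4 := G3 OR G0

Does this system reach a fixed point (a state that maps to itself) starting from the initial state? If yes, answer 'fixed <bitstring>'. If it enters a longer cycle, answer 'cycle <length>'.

Step 0: 10100
Step 1: G0=(1+1>=1)=1 G1=(0+1>=1)=1 G2=G3|G1=0|0=0 G3=NOT G3=NOT 0=1 G4=G3|G0=0|1=1 -> 11011
Step 2: G0=(0+1>=1)=1 G1=(1+0>=1)=1 G2=G3|G1=1|1=1 G3=NOT G3=NOT 1=0 G4=G3|G0=1|1=1 -> 11101
Step 3: G0=(1+1>=1)=1 G1=(0+1>=1)=1 G2=G3|G1=0|1=1 G3=NOT G3=NOT 0=1 G4=G3|G0=0|1=1 -> 11111
Step 4: G0=(1+1>=1)=1 G1=(1+1>=1)=1 G2=G3|G1=1|1=1 G3=NOT G3=NOT 1=0 G4=G3|G0=1|1=1 -> 11101
Cycle of length 2 starting at step 2 -> no fixed point

Answer: cycle 2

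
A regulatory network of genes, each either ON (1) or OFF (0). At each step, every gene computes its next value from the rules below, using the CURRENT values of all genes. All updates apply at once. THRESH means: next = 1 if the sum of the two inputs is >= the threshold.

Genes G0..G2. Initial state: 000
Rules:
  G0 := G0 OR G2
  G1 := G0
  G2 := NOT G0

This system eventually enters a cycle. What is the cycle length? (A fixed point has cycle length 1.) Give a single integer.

Step 0: 000
Step 1: G0=G0|G2=0|0=0 G1=G0=0 G2=NOT G0=NOT 0=1 -> 001
Step 2: G0=G0|G2=0|1=1 G1=G0=0 G2=NOT G0=NOT 0=1 -> 101
Step 3: G0=G0|G2=1|1=1 G1=G0=1 G2=NOT G0=NOT 1=0 -> 110
Step 4: G0=G0|G2=1|0=1 G1=G0=1 G2=NOT G0=NOT 1=0 -> 110
State from step 4 equals state from step 3 -> cycle length 1

Answer: 1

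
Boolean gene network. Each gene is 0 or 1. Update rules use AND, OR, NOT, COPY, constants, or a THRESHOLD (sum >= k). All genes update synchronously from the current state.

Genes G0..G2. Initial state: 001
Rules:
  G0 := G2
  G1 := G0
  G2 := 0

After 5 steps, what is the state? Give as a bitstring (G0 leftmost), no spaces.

Step 1: G0=G2=1 G1=G0=0 G2=0(const) -> 100
Step 2: G0=G2=0 G1=G0=1 G2=0(const) -> 010
Step 3: G0=G2=0 G1=G0=0 G2=0(const) -> 000
Step 4: G0=G2=0 G1=G0=0 G2=0(const) -> 000
Step 5: G0=G2=0 G1=G0=0 G2=0(const) -> 000

000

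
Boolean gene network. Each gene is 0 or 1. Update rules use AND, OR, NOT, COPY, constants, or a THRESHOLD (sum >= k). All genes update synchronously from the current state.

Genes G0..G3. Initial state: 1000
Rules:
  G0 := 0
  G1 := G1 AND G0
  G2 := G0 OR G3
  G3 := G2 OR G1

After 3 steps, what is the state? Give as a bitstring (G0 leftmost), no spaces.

Step 1: G0=0(const) G1=G1&G0=0&1=0 G2=G0|G3=1|0=1 G3=G2|G1=0|0=0 -> 0010
Step 2: G0=0(const) G1=G1&G0=0&0=0 G2=G0|G3=0|0=0 G3=G2|G1=1|0=1 -> 0001
Step 3: G0=0(const) G1=G1&G0=0&0=0 G2=G0|G3=0|1=1 G3=G2|G1=0|0=0 -> 0010

0010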